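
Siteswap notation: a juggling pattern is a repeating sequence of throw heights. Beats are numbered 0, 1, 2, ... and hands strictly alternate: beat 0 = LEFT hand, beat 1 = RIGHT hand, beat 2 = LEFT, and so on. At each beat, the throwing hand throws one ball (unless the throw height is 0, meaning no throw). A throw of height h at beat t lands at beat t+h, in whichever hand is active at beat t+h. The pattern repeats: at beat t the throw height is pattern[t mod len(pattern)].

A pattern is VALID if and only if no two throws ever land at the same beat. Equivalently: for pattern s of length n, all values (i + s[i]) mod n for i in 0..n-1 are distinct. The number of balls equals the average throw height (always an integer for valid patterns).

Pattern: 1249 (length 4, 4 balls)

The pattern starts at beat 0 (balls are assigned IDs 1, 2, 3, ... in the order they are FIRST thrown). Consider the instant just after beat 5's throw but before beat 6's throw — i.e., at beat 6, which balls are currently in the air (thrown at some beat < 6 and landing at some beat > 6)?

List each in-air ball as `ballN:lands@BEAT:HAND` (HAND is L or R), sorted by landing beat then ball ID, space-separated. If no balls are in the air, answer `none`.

Answer: ball3:lands@7:R ball1:lands@12:L

Derivation:
Beat 0 (L): throw ball1 h=1 -> lands@1:R; in-air after throw: [b1@1:R]
Beat 1 (R): throw ball1 h=2 -> lands@3:R; in-air after throw: [b1@3:R]
Beat 2 (L): throw ball2 h=4 -> lands@6:L; in-air after throw: [b1@3:R b2@6:L]
Beat 3 (R): throw ball1 h=9 -> lands@12:L; in-air after throw: [b2@6:L b1@12:L]
Beat 4 (L): throw ball3 h=1 -> lands@5:R; in-air after throw: [b3@5:R b2@6:L b1@12:L]
Beat 5 (R): throw ball3 h=2 -> lands@7:R; in-air after throw: [b2@6:L b3@7:R b1@12:L]
Beat 6 (L): throw ball2 h=4 -> lands@10:L; in-air after throw: [b3@7:R b2@10:L b1@12:L]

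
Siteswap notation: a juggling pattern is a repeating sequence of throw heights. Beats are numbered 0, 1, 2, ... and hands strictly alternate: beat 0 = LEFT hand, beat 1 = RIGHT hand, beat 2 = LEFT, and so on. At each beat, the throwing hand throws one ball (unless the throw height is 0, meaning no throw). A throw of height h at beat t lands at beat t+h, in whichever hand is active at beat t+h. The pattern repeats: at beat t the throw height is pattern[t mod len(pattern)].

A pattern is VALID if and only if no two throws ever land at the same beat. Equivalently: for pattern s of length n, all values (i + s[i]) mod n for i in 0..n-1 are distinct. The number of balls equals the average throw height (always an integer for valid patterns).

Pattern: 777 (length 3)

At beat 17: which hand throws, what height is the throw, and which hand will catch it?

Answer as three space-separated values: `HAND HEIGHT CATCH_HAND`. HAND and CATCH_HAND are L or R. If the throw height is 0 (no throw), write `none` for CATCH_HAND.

Answer: R 7 L

Derivation:
Beat 17: 17 mod 2 = 1, so hand = R
Throw height = pattern[17 mod 3] = pattern[2] = 7
Lands at beat 17+7=24, 24 mod 2 = 0, so catch hand = L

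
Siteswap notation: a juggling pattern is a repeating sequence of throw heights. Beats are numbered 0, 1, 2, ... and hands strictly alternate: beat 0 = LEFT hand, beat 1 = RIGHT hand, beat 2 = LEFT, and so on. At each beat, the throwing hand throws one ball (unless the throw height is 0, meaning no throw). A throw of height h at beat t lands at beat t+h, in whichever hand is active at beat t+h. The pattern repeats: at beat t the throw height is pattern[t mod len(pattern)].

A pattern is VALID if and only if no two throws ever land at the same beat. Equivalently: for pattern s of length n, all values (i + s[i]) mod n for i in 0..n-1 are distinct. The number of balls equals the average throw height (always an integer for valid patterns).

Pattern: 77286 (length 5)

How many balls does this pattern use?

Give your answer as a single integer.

Answer: 6

Derivation:
Pattern = [7, 7, 2, 8, 6], length n = 5
  position 0: throw height = 7, running sum = 7
  position 1: throw height = 7, running sum = 14
  position 2: throw height = 2, running sum = 16
  position 3: throw height = 8, running sum = 24
  position 4: throw height = 6, running sum = 30
Total sum = 30; balls = sum / n = 30 / 5 = 6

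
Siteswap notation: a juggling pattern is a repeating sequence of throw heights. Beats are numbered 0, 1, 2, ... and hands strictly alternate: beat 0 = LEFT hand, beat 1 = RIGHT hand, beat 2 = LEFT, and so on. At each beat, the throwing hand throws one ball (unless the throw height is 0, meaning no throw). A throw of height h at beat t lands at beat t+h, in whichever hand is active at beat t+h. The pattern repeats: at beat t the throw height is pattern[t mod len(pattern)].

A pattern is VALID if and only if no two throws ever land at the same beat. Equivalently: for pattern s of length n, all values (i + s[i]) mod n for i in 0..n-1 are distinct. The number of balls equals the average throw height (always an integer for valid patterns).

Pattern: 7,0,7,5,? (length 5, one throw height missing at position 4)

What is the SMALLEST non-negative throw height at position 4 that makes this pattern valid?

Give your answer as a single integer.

Answer: 1

Derivation:
i=0: (0 + 7) mod 5 = 2
i=1: (1 + 0) mod 5 = 1
i=2: (2 + 7) mod 5 = 4
i=3: (3 + 5) mod 5 = 3
i=4: s[i]=? (unknown)
Known residues: [1, 2, 3, 4]; need a permutation of 0..4, so missing residue r = 0
Need (4 + s) mod 5 = 0; smallest s = (0 - 4) mod 5 = 1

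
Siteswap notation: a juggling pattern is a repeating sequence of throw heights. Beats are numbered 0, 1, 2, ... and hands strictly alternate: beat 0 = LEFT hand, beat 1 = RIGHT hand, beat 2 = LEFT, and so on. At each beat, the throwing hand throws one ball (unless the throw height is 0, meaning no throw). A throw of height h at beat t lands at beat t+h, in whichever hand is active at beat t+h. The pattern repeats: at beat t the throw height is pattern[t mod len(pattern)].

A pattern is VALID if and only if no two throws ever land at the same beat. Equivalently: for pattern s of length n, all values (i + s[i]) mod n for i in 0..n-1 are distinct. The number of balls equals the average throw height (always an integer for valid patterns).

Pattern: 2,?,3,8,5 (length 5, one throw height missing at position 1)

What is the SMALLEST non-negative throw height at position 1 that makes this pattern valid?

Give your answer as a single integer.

Answer: 2

Derivation:
i=0: (0 + 2) mod 5 = 2
i=1: s[i]=? (unknown)
i=2: (2 + 3) mod 5 = 0
i=3: (3 + 8) mod 5 = 1
i=4: (4 + 5) mod 5 = 4
Known residues: [0, 1, 2, 4]; need a permutation of 0..4, so missing residue r = 3
Need (1 + s) mod 5 = 3; smallest s = (3 - 1) mod 5 = 2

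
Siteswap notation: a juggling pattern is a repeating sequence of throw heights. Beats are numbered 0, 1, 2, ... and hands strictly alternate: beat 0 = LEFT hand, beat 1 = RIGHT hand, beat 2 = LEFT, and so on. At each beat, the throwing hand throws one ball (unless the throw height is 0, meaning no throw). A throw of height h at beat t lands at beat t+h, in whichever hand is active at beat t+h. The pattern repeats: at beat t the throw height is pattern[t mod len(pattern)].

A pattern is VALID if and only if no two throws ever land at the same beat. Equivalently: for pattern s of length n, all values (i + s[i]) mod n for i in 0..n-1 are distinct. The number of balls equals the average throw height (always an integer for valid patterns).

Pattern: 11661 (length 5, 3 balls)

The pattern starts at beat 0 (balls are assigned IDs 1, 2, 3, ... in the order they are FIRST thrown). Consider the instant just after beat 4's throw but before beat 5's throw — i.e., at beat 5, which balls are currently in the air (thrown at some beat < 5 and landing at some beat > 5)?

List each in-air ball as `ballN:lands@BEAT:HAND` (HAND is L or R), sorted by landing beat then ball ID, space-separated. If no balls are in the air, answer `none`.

Beat 0 (L): throw ball1 h=1 -> lands@1:R; in-air after throw: [b1@1:R]
Beat 1 (R): throw ball1 h=1 -> lands@2:L; in-air after throw: [b1@2:L]
Beat 2 (L): throw ball1 h=6 -> lands@8:L; in-air after throw: [b1@8:L]
Beat 3 (R): throw ball2 h=6 -> lands@9:R; in-air after throw: [b1@8:L b2@9:R]
Beat 4 (L): throw ball3 h=1 -> lands@5:R; in-air after throw: [b3@5:R b1@8:L b2@9:R]
Beat 5 (R): throw ball3 h=1 -> lands@6:L; in-air after throw: [b3@6:L b1@8:L b2@9:R]

Answer: ball1:lands@8:L ball2:lands@9:R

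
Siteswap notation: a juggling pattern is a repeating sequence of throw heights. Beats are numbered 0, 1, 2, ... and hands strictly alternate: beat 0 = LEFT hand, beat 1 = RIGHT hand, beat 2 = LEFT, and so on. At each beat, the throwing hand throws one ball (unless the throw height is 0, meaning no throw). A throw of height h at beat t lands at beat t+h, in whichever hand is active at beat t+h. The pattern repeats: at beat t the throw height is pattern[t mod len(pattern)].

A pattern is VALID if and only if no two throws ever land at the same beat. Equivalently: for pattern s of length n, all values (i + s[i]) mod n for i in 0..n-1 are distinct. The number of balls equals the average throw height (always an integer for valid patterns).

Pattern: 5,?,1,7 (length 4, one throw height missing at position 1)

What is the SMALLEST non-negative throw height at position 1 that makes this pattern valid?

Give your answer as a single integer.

Answer: 3

Derivation:
i=0: (0 + 5) mod 4 = 1
i=1: s[i]=? (unknown)
i=2: (2 + 1) mod 4 = 3
i=3: (3 + 7) mod 4 = 2
Known residues: [1, 2, 3]; need a permutation of 0..3, so missing residue r = 0
Need (1 + s) mod 4 = 0; smallest s = (0 - 1) mod 4 = 3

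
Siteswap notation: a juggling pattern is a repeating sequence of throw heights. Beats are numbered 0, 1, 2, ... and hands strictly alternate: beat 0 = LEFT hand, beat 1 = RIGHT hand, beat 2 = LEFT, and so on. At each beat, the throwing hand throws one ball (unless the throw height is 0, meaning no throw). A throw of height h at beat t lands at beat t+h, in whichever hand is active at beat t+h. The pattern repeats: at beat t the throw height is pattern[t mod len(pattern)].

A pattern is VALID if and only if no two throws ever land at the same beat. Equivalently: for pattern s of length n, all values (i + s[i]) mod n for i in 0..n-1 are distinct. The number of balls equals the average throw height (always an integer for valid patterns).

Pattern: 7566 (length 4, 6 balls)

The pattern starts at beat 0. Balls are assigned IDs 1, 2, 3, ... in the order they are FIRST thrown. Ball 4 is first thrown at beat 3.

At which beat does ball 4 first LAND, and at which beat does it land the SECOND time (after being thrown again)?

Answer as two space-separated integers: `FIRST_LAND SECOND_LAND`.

Beat 0 (L): throw ball1 h=7 -> lands@7:R; in-air after throw: [b1@7:R]
Beat 1 (R): throw ball2 h=5 -> lands@6:L; in-air after throw: [b2@6:L b1@7:R]
Beat 2 (L): throw ball3 h=6 -> lands@8:L; in-air after throw: [b2@6:L b1@7:R b3@8:L]
Beat 3 (R): throw ball4 h=6 -> lands@9:R; in-air after throw: [b2@6:L b1@7:R b3@8:L b4@9:R]
Beat 4 (L): throw ball5 h=7 -> lands@11:R; in-air after throw: [b2@6:L b1@7:R b3@8:L b4@9:R b5@11:R]
Beat 5 (R): throw ball6 h=5 -> lands@10:L; in-air after throw: [b2@6:L b1@7:R b3@8:L b4@9:R b6@10:L b5@11:R]
Beat 6 (L): throw ball2 h=6 -> lands@12:L; in-air after throw: [b1@7:R b3@8:L b4@9:R b6@10:L b5@11:R b2@12:L]
Beat 7 (R): throw ball1 h=6 -> lands@13:R; in-air after throw: [b3@8:L b4@9:R b6@10:L b5@11:R b2@12:L b1@13:R]
Beat 8 (L): throw ball3 h=7 -> lands@15:R; in-air after throw: [b4@9:R b6@10:L b5@11:R b2@12:L b1@13:R b3@15:R]
Beat 9 (R): throw ball4 h=5 -> lands@14:L; in-air after throw: [b6@10:L b5@11:R b2@12:L b1@13:R b4@14:L b3@15:R]
Beat 10 (L): throw ball6 h=6 -> lands@16:L; in-air after throw: [b5@11:R b2@12:L b1@13:R b4@14:L b3@15:R b6@16:L]
Beat 11 (R): throw ball5 h=6 -> lands@17:R; in-air after throw: [b2@12:L b1@13:R b4@14:L b3@15:R b6@16:L b5@17:R]
Beat 12 (L): throw ball2 h=7 -> lands@19:R; in-air after throw: [b1@13:R b4@14:L b3@15:R b6@16:L b5@17:R b2@19:R]
Beat 13 (R): throw ball1 h=5 -> lands@18:L; in-air after throw: [b4@14:L b3@15:R b6@16:L b5@17:R b1@18:L b2@19:R]
Beat 14 (L): throw ball4 h=6 -> lands@20:L; in-air after throw: [b3@15:R b6@16:L b5@17:R b1@18:L b2@19:R b4@20:L]
Ball 4: thrown@3 h=6 -> first land @9; rethrown@9 h=5 -> second land @14

Answer: 9 14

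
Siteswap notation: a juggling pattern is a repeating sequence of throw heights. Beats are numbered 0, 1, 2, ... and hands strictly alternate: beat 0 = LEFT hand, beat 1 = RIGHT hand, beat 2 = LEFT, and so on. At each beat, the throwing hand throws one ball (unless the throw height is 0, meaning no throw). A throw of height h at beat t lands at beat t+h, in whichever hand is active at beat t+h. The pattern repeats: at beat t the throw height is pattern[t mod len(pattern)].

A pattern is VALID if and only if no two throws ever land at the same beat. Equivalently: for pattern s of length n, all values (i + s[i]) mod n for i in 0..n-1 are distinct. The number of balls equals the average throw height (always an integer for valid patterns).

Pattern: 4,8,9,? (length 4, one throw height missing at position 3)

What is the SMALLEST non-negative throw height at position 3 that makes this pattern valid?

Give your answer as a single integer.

i=0: (0 + 4) mod 4 = 0
i=1: (1 + 8) mod 4 = 1
i=2: (2 + 9) mod 4 = 3
i=3: s[i]=? (unknown)
Known residues: [0, 1, 3]; need a permutation of 0..3, so missing residue r = 2
Need (3 + s) mod 4 = 2; smallest s = (2 - 3) mod 4 = 3

Answer: 3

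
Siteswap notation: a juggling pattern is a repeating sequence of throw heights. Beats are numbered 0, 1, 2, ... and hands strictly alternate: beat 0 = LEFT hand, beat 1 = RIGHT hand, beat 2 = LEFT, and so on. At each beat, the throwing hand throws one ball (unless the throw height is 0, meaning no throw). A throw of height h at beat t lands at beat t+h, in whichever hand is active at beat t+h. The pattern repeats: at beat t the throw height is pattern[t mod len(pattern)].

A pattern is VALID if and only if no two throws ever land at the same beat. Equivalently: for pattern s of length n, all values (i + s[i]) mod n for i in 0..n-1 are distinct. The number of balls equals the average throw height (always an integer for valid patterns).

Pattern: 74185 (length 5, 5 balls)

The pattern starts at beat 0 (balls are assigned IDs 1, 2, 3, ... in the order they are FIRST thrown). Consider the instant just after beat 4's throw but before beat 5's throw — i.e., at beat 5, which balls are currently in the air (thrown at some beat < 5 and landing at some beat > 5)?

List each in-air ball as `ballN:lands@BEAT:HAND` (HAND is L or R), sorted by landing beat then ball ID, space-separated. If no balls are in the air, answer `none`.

Answer: ball1:lands@7:R ball4:lands@9:R ball3:lands@11:R

Derivation:
Beat 0 (L): throw ball1 h=7 -> lands@7:R; in-air after throw: [b1@7:R]
Beat 1 (R): throw ball2 h=4 -> lands@5:R; in-air after throw: [b2@5:R b1@7:R]
Beat 2 (L): throw ball3 h=1 -> lands@3:R; in-air after throw: [b3@3:R b2@5:R b1@7:R]
Beat 3 (R): throw ball3 h=8 -> lands@11:R; in-air after throw: [b2@5:R b1@7:R b3@11:R]
Beat 4 (L): throw ball4 h=5 -> lands@9:R; in-air after throw: [b2@5:R b1@7:R b4@9:R b3@11:R]
Beat 5 (R): throw ball2 h=7 -> lands@12:L; in-air after throw: [b1@7:R b4@9:R b3@11:R b2@12:L]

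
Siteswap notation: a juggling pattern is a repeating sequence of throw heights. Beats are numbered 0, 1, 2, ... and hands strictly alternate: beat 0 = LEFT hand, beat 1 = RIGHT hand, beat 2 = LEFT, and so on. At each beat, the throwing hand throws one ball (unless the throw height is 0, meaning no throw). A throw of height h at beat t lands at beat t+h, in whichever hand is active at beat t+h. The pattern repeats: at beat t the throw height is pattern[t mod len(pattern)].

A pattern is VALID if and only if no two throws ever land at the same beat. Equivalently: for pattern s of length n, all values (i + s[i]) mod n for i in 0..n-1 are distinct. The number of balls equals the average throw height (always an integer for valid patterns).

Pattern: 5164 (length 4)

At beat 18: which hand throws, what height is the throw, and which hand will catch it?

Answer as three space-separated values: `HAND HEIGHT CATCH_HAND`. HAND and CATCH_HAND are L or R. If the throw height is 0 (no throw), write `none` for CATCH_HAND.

Answer: L 6 L

Derivation:
Beat 18: 18 mod 2 = 0, so hand = L
Throw height = pattern[18 mod 4] = pattern[2] = 6
Lands at beat 18+6=24, 24 mod 2 = 0, so catch hand = L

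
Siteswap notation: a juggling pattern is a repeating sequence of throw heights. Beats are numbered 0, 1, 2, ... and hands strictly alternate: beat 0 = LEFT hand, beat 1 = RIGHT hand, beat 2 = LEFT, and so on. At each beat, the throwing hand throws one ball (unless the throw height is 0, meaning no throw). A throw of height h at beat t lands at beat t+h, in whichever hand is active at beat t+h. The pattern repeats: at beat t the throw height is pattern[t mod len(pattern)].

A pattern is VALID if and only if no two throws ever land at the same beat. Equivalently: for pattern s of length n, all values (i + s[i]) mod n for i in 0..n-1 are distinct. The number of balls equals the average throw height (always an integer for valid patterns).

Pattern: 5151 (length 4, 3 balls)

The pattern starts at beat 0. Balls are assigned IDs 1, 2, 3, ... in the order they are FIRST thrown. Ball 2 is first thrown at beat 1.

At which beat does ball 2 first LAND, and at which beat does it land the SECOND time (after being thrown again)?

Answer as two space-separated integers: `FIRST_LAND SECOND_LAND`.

Answer: 2 7

Derivation:
Beat 0 (L): throw ball1 h=5 -> lands@5:R; in-air after throw: [b1@5:R]
Beat 1 (R): throw ball2 h=1 -> lands@2:L; in-air after throw: [b2@2:L b1@5:R]
Beat 2 (L): throw ball2 h=5 -> lands@7:R; in-air after throw: [b1@5:R b2@7:R]
Beat 3 (R): throw ball3 h=1 -> lands@4:L; in-air after throw: [b3@4:L b1@5:R b2@7:R]
Beat 4 (L): throw ball3 h=5 -> lands@9:R; in-air after throw: [b1@5:R b2@7:R b3@9:R]
Beat 5 (R): throw ball1 h=1 -> lands@6:L; in-air after throw: [b1@6:L b2@7:R b3@9:R]
Beat 6 (L): throw ball1 h=5 -> lands@11:R; in-air after throw: [b2@7:R b3@9:R b1@11:R]
Beat 7 (R): throw ball2 h=1 -> lands@8:L; in-air after throw: [b2@8:L b3@9:R b1@11:R]
Ball 2: thrown@1 h=1 -> first land @2; rethrown@2 h=5 -> second land @7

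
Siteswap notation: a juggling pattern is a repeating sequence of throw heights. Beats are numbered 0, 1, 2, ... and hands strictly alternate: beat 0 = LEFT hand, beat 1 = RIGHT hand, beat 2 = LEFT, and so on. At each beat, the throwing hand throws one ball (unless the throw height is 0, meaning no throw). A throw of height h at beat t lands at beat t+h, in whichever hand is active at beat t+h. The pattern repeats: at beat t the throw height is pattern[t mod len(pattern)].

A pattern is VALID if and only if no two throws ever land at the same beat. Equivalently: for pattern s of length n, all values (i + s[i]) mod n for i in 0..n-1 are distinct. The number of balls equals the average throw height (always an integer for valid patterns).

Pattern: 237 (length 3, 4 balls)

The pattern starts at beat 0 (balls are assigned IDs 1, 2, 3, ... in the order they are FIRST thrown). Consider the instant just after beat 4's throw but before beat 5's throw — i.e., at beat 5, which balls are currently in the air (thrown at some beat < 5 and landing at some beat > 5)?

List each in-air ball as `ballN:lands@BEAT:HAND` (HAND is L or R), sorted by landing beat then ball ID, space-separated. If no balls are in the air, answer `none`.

Answer: ball2:lands@7:R ball1:lands@9:R

Derivation:
Beat 0 (L): throw ball1 h=2 -> lands@2:L; in-air after throw: [b1@2:L]
Beat 1 (R): throw ball2 h=3 -> lands@4:L; in-air after throw: [b1@2:L b2@4:L]
Beat 2 (L): throw ball1 h=7 -> lands@9:R; in-air after throw: [b2@4:L b1@9:R]
Beat 3 (R): throw ball3 h=2 -> lands@5:R; in-air after throw: [b2@4:L b3@5:R b1@9:R]
Beat 4 (L): throw ball2 h=3 -> lands@7:R; in-air after throw: [b3@5:R b2@7:R b1@9:R]
Beat 5 (R): throw ball3 h=7 -> lands@12:L; in-air after throw: [b2@7:R b1@9:R b3@12:L]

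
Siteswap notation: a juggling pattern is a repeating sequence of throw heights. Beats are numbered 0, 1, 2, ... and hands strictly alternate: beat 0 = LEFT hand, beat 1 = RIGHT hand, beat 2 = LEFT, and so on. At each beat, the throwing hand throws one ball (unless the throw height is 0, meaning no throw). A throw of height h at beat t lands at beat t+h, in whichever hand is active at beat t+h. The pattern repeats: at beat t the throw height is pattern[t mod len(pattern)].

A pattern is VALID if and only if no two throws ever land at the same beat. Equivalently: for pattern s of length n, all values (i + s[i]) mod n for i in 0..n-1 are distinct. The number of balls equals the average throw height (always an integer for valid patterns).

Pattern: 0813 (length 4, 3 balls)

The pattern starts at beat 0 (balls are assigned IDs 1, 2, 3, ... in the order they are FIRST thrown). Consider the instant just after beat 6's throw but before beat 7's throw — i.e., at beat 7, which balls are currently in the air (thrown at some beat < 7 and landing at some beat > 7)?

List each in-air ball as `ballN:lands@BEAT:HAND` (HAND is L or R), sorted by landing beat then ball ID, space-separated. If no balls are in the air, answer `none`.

Beat 1 (R): throw ball1 h=8 -> lands@9:R; in-air after throw: [b1@9:R]
Beat 2 (L): throw ball2 h=1 -> lands@3:R; in-air after throw: [b2@3:R b1@9:R]
Beat 3 (R): throw ball2 h=3 -> lands@6:L; in-air after throw: [b2@6:L b1@9:R]
Beat 5 (R): throw ball3 h=8 -> lands@13:R; in-air after throw: [b2@6:L b1@9:R b3@13:R]
Beat 6 (L): throw ball2 h=1 -> lands@7:R; in-air after throw: [b2@7:R b1@9:R b3@13:R]
Beat 7 (R): throw ball2 h=3 -> lands@10:L; in-air after throw: [b1@9:R b2@10:L b3@13:R]

Answer: ball1:lands@9:R ball3:lands@13:R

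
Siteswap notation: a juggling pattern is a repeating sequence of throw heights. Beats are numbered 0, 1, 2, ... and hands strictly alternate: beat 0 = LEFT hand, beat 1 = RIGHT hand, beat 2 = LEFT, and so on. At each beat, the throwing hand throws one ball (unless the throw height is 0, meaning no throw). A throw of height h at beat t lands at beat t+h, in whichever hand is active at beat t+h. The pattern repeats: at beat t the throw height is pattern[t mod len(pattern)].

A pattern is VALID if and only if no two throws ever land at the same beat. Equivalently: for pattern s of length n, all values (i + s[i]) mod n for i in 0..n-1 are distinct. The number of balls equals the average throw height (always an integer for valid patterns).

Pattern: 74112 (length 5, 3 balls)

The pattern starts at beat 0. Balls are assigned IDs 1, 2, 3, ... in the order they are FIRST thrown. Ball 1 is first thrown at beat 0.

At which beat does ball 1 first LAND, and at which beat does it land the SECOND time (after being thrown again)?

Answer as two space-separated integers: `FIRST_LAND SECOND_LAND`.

Beat 0 (L): throw ball1 h=7 -> lands@7:R; in-air after throw: [b1@7:R]
Beat 1 (R): throw ball2 h=4 -> lands@5:R; in-air after throw: [b2@5:R b1@7:R]
Beat 2 (L): throw ball3 h=1 -> lands@3:R; in-air after throw: [b3@3:R b2@5:R b1@7:R]
Beat 3 (R): throw ball3 h=1 -> lands@4:L; in-air after throw: [b3@4:L b2@5:R b1@7:R]
Beat 4 (L): throw ball3 h=2 -> lands@6:L; in-air after throw: [b2@5:R b3@6:L b1@7:R]
Beat 5 (R): throw ball2 h=7 -> lands@12:L; in-air after throw: [b3@6:L b1@7:R b2@12:L]
Beat 6 (L): throw ball3 h=4 -> lands@10:L; in-air after throw: [b1@7:R b3@10:L b2@12:L]
Beat 7 (R): throw ball1 h=1 -> lands@8:L; in-air after throw: [b1@8:L b3@10:L b2@12:L]
Beat 8 (L): throw ball1 h=1 -> lands@9:R; in-air after throw: [b1@9:R b3@10:L b2@12:L]
Ball 1: thrown@0 h=7 -> first land @7; rethrown@7 h=1 -> second land @8

Answer: 7 8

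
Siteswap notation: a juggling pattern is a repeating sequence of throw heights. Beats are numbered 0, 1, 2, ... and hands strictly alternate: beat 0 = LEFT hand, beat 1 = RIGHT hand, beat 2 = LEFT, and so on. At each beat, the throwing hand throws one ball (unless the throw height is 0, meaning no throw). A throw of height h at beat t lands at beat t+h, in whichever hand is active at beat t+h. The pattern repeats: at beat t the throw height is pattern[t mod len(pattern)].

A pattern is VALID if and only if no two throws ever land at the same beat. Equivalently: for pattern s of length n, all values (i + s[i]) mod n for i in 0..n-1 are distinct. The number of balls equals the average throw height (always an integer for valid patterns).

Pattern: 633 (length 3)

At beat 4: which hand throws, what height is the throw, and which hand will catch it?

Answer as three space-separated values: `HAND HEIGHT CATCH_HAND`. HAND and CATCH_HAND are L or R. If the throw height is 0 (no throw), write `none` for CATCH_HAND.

Beat 4: 4 mod 2 = 0, so hand = L
Throw height = pattern[4 mod 3] = pattern[1] = 3
Lands at beat 4+3=7, 7 mod 2 = 1, so catch hand = R

Answer: L 3 R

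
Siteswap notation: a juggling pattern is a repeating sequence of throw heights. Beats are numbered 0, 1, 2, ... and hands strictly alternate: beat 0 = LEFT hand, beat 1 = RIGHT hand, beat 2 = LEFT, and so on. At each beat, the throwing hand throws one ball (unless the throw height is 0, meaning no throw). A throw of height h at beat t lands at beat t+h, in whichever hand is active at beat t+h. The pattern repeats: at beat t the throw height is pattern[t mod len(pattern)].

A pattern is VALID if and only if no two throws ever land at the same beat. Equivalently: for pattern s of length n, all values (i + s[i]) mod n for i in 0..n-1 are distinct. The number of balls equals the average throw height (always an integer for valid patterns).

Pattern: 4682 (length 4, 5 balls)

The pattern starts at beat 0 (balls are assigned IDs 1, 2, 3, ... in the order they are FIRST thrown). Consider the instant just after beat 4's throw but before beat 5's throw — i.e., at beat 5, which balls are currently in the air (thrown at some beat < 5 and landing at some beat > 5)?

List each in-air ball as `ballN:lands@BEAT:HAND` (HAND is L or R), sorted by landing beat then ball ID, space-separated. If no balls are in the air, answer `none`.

Answer: ball2:lands@7:R ball1:lands@8:L ball3:lands@10:L

Derivation:
Beat 0 (L): throw ball1 h=4 -> lands@4:L; in-air after throw: [b1@4:L]
Beat 1 (R): throw ball2 h=6 -> lands@7:R; in-air after throw: [b1@4:L b2@7:R]
Beat 2 (L): throw ball3 h=8 -> lands@10:L; in-air after throw: [b1@4:L b2@7:R b3@10:L]
Beat 3 (R): throw ball4 h=2 -> lands@5:R; in-air after throw: [b1@4:L b4@5:R b2@7:R b3@10:L]
Beat 4 (L): throw ball1 h=4 -> lands@8:L; in-air after throw: [b4@5:R b2@7:R b1@8:L b3@10:L]
Beat 5 (R): throw ball4 h=6 -> lands@11:R; in-air after throw: [b2@7:R b1@8:L b3@10:L b4@11:R]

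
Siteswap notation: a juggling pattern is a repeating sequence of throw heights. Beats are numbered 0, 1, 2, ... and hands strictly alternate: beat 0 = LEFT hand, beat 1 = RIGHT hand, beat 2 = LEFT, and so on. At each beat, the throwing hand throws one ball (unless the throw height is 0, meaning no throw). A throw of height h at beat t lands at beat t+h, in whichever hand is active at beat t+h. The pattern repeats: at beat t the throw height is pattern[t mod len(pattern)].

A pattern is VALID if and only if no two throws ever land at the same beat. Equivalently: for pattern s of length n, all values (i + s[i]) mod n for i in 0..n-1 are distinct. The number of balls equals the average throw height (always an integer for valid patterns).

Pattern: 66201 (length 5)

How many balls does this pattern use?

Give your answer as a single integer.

Answer: 3

Derivation:
Pattern = [6, 6, 2, 0, 1], length n = 5
  position 0: throw height = 6, running sum = 6
  position 1: throw height = 6, running sum = 12
  position 2: throw height = 2, running sum = 14
  position 3: throw height = 0, running sum = 14
  position 4: throw height = 1, running sum = 15
Total sum = 15; balls = sum / n = 15 / 5 = 3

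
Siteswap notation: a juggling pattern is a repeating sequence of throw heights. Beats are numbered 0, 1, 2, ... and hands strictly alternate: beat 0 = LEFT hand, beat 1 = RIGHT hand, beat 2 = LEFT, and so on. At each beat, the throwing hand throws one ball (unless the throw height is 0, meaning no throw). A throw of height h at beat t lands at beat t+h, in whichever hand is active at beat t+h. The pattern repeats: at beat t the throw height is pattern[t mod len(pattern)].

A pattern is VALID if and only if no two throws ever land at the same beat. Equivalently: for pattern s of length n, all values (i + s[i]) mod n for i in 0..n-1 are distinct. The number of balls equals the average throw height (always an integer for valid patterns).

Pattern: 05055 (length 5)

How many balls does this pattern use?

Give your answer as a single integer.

Pattern = [0, 5, 0, 5, 5], length n = 5
  position 0: throw height = 0, running sum = 0
  position 1: throw height = 5, running sum = 5
  position 2: throw height = 0, running sum = 5
  position 3: throw height = 5, running sum = 10
  position 4: throw height = 5, running sum = 15
Total sum = 15; balls = sum / n = 15 / 5 = 3

Answer: 3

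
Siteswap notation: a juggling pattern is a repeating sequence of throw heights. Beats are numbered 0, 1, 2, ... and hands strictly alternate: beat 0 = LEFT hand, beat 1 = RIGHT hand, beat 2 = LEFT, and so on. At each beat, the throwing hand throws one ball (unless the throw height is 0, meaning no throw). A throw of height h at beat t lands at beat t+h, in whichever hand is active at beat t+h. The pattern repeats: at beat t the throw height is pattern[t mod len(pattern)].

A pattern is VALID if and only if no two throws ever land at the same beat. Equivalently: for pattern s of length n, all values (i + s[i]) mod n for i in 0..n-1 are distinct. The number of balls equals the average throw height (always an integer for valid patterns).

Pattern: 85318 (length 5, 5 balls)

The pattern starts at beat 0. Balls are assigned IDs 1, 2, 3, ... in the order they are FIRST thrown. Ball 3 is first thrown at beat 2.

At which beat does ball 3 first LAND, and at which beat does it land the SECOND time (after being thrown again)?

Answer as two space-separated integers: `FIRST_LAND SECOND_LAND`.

Answer: 5 13

Derivation:
Beat 0 (L): throw ball1 h=8 -> lands@8:L; in-air after throw: [b1@8:L]
Beat 1 (R): throw ball2 h=5 -> lands@6:L; in-air after throw: [b2@6:L b1@8:L]
Beat 2 (L): throw ball3 h=3 -> lands@5:R; in-air after throw: [b3@5:R b2@6:L b1@8:L]
Beat 3 (R): throw ball4 h=1 -> lands@4:L; in-air after throw: [b4@4:L b3@5:R b2@6:L b1@8:L]
Beat 4 (L): throw ball4 h=8 -> lands@12:L; in-air after throw: [b3@5:R b2@6:L b1@8:L b4@12:L]
Beat 5 (R): throw ball3 h=8 -> lands@13:R; in-air after throw: [b2@6:L b1@8:L b4@12:L b3@13:R]
Beat 6 (L): throw ball2 h=5 -> lands@11:R; in-air after throw: [b1@8:L b2@11:R b4@12:L b3@13:R]
Beat 7 (R): throw ball5 h=3 -> lands@10:L; in-air after throw: [b1@8:L b5@10:L b2@11:R b4@12:L b3@13:R]
Beat 8 (L): throw ball1 h=1 -> lands@9:R; in-air after throw: [b1@9:R b5@10:L b2@11:R b4@12:L b3@13:R]
Beat 9 (R): throw ball1 h=8 -> lands@17:R; in-air after throw: [b5@10:L b2@11:R b4@12:L b3@13:R b1@17:R]
Beat 10 (L): throw ball5 h=8 -> lands@18:L; in-air after throw: [b2@11:R b4@12:L b3@13:R b1@17:R b5@18:L]
Beat 11 (R): throw ball2 h=5 -> lands@16:L; in-air after throw: [b4@12:L b3@13:R b2@16:L b1@17:R b5@18:L]
Beat 12 (L): throw ball4 h=3 -> lands@15:R; in-air after throw: [b3@13:R b4@15:R b2@16:L b1@17:R b5@18:L]
Ball 3: thrown@2 h=3 -> first land @5; rethrown@5 h=8 -> second land @13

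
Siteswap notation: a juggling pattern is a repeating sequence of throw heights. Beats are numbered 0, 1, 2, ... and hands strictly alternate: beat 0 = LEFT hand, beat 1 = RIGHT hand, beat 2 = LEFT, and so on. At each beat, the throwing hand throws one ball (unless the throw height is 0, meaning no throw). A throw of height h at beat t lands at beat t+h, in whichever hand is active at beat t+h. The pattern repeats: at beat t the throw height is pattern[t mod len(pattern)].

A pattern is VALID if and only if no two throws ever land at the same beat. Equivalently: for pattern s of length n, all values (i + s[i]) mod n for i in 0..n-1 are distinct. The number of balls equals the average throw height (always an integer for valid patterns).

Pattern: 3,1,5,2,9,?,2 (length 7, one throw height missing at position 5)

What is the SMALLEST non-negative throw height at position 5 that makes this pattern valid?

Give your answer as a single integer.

i=0: (0 + 3) mod 7 = 3
i=1: (1 + 1) mod 7 = 2
i=2: (2 + 5) mod 7 = 0
i=3: (3 + 2) mod 7 = 5
i=4: (4 + 9) mod 7 = 6
i=5: s[i]=? (unknown)
i=6: (6 + 2) mod 7 = 1
Known residues: [0, 1, 2, 3, 5, 6]; need a permutation of 0..6, so missing residue r = 4
Need (5 + s) mod 7 = 4; smallest s = (4 - 5) mod 7 = 6

Answer: 6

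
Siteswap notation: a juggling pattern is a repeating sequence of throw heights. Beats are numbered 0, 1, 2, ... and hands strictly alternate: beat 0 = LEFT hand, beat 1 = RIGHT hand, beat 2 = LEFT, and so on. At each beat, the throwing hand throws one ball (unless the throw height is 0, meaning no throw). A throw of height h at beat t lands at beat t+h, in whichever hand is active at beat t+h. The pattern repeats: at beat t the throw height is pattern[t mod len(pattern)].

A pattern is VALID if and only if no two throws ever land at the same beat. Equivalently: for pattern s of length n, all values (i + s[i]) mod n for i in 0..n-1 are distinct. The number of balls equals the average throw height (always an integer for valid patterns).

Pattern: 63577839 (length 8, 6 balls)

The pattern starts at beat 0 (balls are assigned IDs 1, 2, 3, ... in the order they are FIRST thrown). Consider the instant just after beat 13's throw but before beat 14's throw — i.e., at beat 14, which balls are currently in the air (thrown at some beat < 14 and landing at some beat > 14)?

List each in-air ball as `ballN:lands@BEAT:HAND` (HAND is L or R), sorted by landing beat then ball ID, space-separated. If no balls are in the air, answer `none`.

Answer: ball4:lands@15:R ball3:lands@16:L ball2:lands@18:L ball1:lands@19:R ball5:lands@21:R

Derivation:
Beat 0 (L): throw ball1 h=6 -> lands@6:L; in-air after throw: [b1@6:L]
Beat 1 (R): throw ball2 h=3 -> lands@4:L; in-air after throw: [b2@4:L b1@6:L]
Beat 2 (L): throw ball3 h=5 -> lands@7:R; in-air after throw: [b2@4:L b1@6:L b3@7:R]
Beat 3 (R): throw ball4 h=7 -> lands@10:L; in-air after throw: [b2@4:L b1@6:L b3@7:R b4@10:L]
Beat 4 (L): throw ball2 h=7 -> lands@11:R; in-air after throw: [b1@6:L b3@7:R b4@10:L b2@11:R]
Beat 5 (R): throw ball5 h=8 -> lands@13:R; in-air after throw: [b1@6:L b3@7:R b4@10:L b2@11:R b5@13:R]
Beat 6 (L): throw ball1 h=3 -> lands@9:R; in-air after throw: [b3@7:R b1@9:R b4@10:L b2@11:R b5@13:R]
Beat 7 (R): throw ball3 h=9 -> lands@16:L; in-air after throw: [b1@9:R b4@10:L b2@11:R b5@13:R b3@16:L]
Beat 8 (L): throw ball6 h=6 -> lands@14:L; in-air after throw: [b1@9:R b4@10:L b2@11:R b5@13:R b6@14:L b3@16:L]
Beat 9 (R): throw ball1 h=3 -> lands@12:L; in-air after throw: [b4@10:L b2@11:R b1@12:L b5@13:R b6@14:L b3@16:L]
Beat 10 (L): throw ball4 h=5 -> lands@15:R; in-air after throw: [b2@11:R b1@12:L b5@13:R b6@14:L b4@15:R b3@16:L]
Beat 11 (R): throw ball2 h=7 -> lands@18:L; in-air after throw: [b1@12:L b5@13:R b6@14:L b4@15:R b3@16:L b2@18:L]
Beat 12 (L): throw ball1 h=7 -> lands@19:R; in-air after throw: [b5@13:R b6@14:L b4@15:R b3@16:L b2@18:L b1@19:R]
Beat 13 (R): throw ball5 h=8 -> lands@21:R; in-air after throw: [b6@14:L b4@15:R b3@16:L b2@18:L b1@19:R b5@21:R]
Beat 14 (L): throw ball6 h=3 -> lands@17:R; in-air after throw: [b4@15:R b3@16:L b6@17:R b2@18:L b1@19:R b5@21:R]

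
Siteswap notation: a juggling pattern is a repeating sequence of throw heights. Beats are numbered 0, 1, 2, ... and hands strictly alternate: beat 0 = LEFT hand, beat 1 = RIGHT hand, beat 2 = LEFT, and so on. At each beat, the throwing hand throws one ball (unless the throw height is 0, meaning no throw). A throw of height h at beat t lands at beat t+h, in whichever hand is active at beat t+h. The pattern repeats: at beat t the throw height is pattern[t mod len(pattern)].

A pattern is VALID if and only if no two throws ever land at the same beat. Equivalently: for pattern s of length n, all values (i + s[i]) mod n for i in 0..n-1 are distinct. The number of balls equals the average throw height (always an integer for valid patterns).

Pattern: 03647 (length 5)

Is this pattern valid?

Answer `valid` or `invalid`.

Answer: valid

Derivation:
i=0: (i + s[i]) mod n = (0 + 0) mod 5 = 0
i=1: (i + s[i]) mod n = (1 + 3) mod 5 = 4
i=2: (i + s[i]) mod n = (2 + 6) mod 5 = 3
i=3: (i + s[i]) mod n = (3 + 4) mod 5 = 2
i=4: (i + s[i]) mod n = (4 + 7) mod 5 = 1
Residues: [0, 4, 3, 2, 1], distinct: True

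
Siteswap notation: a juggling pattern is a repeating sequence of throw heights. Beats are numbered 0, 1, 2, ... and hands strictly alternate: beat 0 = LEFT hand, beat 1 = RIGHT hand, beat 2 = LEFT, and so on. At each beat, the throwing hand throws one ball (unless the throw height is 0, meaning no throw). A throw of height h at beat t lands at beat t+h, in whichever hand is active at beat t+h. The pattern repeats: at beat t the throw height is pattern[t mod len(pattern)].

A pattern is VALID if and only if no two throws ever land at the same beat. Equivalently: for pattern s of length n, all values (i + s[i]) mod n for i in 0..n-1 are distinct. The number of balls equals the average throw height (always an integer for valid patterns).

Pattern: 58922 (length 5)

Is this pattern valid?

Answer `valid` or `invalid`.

i=0: (i + s[i]) mod n = (0 + 5) mod 5 = 0
i=1: (i + s[i]) mod n = (1 + 8) mod 5 = 4
i=2: (i + s[i]) mod n = (2 + 9) mod 5 = 1
i=3: (i + s[i]) mod n = (3 + 2) mod 5 = 0
i=4: (i + s[i]) mod n = (4 + 2) mod 5 = 1
Residues: [0, 4, 1, 0, 1], distinct: False

Answer: invalid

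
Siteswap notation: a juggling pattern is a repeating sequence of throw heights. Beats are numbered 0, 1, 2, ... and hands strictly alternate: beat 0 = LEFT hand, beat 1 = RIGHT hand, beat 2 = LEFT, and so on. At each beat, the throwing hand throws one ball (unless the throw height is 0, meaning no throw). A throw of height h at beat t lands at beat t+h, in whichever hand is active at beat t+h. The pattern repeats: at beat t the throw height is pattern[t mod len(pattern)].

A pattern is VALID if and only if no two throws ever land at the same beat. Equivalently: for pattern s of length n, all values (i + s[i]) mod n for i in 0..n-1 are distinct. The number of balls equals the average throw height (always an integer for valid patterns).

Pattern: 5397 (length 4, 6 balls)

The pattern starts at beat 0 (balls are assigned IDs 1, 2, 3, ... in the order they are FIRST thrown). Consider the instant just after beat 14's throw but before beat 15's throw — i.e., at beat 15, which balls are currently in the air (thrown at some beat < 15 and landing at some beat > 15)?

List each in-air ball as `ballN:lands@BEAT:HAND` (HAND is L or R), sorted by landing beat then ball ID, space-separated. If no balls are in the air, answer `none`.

Answer: ball1:lands@16:L ball2:lands@17:R ball3:lands@18:L ball4:lands@19:R ball6:lands@23:R

Derivation:
Beat 0 (L): throw ball1 h=5 -> lands@5:R; in-air after throw: [b1@5:R]
Beat 1 (R): throw ball2 h=3 -> lands@4:L; in-air after throw: [b2@4:L b1@5:R]
Beat 2 (L): throw ball3 h=9 -> lands@11:R; in-air after throw: [b2@4:L b1@5:R b3@11:R]
Beat 3 (R): throw ball4 h=7 -> lands@10:L; in-air after throw: [b2@4:L b1@5:R b4@10:L b3@11:R]
Beat 4 (L): throw ball2 h=5 -> lands@9:R; in-air after throw: [b1@5:R b2@9:R b4@10:L b3@11:R]
Beat 5 (R): throw ball1 h=3 -> lands@8:L; in-air after throw: [b1@8:L b2@9:R b4@10:L b3@11:R]
Beat 6 (L): throw ball5 h=9 -> lands@15:R; in-air after throw: [b1@8:L b2@9:R b4@10:L b3@11:R b5@15:R]
Beat 7 (R): throw ball6 h=7 -> lands@14:L; in-air after throw: [b1@8:L b2@9:R b4@10:L b3@11:R b6@14:L b5@15:R]
Beat 8 (L): throw ball1 h=5 -> lands@13:R; in-air after throw: [b2@9:R b4@10:L b3@11:R b1@13:R b6@14:L b5@15:R]
Beat 9 (R): throw ball2 h=3 -> lands@12:L; in-air after throw: [b4@10:L b3@11:R b2@12:L b1@13:R b6@14:L b5@15:R]
Beat 10 (L): throw ball4 h=9 -> lands@19:R; in-air after throw: [b3@11:R b2@12:L b1@13:R b6@14:L b5@15:R b4@19:R]
Beat 11 (R): throw ball3 h=7 -> lands@18:L; in-air after throw: [b2@12:L b1@13:R b6@14:L b5@15:R b3@18:L b4@19:R]
Beat 12 (L): throw ball2 h=5 -> lands@17:R; in-air after throw: [b1@13:R b6@14:L b5@15:R b2@17:R b3@18:L b4@19:R]
Beat 13 (R): throw ball1 h=3 -> lands@16:L; in-air after throw: [b6@14:L b5@15:R b1@16:L b2@17:R b3@18:L b4@19:R]
Beat 14 (L): throw ball6 h=9 -> lands@23:R; in-air after throw: [b5@15:R b1@16:L b2@17:R b3@18:L b4@19:R b6@23:R]
Beat 15 (R): throw ball5 h=7 -> lands@22:L; in-air after throw: [b1@16:L b2@17:R b3@18:L b4@19:R b5@22:L b6@23:R]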